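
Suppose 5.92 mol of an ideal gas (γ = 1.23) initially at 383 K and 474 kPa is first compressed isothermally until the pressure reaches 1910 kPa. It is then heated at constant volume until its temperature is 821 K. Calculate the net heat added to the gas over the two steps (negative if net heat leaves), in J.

67500 J

V₁ = nRT₁/P₁ = 5.92×8.314×383/474 = 39.8 L.
Step 1 — Isothermal: T stays 383 K; PV = const ⇒ V₂ = 9.87 L, P₂ = 1910 kPa.
ΔU = 0 (ideal gas, T constant).
W = nRT ln(V₂/V₁) = 5.92×8.314×383×ln(0.248) = -26300 J.
Q = ΔU + W = -26300 J.
State after step 1: P = 1910 kPa, V = 9.87 L, T = 383 K.
Step 2 — Isochoric: V stays 9.87 L; P/T = const ⇒ T₂ = 821 K, P₂ = 4090 kPa.
W = 0 (no volume change).
ΔU = nCvΔT = 5.92×36.1×(821−383) = 93700 J.
Q = ΔU = 93700 J.
Net over both steps: W = -26300 J, Q = 67500 J, ΔU = 93700 J.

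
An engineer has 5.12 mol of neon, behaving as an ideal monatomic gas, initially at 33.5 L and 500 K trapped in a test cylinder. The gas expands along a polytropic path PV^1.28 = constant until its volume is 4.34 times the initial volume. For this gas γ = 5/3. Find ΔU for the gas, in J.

P₁ = nRT₁/V₁ = 5.12×8.314×500/33.5 = 635 kPa.
Polytropic n=1.28: T₂ = T₁(V₁/V₂)^(n−1) = 500×(0.230)^0.28 = 331 K; P₂ = P₁(V₁/V₂)^n = 97.1 kPa.
For an ideal gas ΔU = nCvΔT with Cv = (3/2)R = 12.5 J/(mol·K).
ΔU = 5.12×12.5×(331−500) = -10800 J.

-10800 J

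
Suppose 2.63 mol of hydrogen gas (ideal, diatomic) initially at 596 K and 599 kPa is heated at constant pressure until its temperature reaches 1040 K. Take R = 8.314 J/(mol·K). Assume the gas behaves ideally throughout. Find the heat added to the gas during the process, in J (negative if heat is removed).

V₁ = nRT₁/P₁ = 2.63×8.314×596/599 = 21.8 L.
Isobaric: P stays 599 kPa; V/T = const ⇒ T₂ = 1040 K, V₂ = 38.0 L.
W = PΔV = 599×(38.0−21.8) kPa·L = 9710 J.
ΔU = nCvΔT = 2.63×20.8×(1040−596) = 24300 J.
Q = ΔU + W = nCpΔT = 34000 J.

34000 J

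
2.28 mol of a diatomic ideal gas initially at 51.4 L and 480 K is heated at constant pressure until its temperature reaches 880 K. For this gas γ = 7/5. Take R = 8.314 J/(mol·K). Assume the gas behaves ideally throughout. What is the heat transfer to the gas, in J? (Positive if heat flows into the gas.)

26500 J

P₁ = nRT₁/V₁ = 2.28×8.314×480/51.4 = 177 kPa.
Isobaric: P stays 177 kPa; V/T = const ⇒ T₂ = 880 K, V₂ = 94.2 L.
W = PΔV = 177×(94.2−51.4) kPa·L = 7580 J.
ΔU = nCvΔT = 2.28×20.8×(880−480) = 19000 J.
Q = ΔU + W = nCpΔT = 26500 J.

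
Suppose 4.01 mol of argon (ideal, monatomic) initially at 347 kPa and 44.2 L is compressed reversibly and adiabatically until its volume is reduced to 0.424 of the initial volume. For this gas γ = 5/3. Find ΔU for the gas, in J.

T₁ = P₁V₁/(nR) = 347×44.2/(4.01×8.314) = 460 K.
Adiabatic: TV^(γ−1) = const ⇒ T₂ = 460×(2.36)^0.667 = 815 K; PV^γ = const ⇒ P₂ = 1450 kPa.
For an ideal gas ΔU = nCvΔT with Cv = (3/2)R = 12.5 J/(mol·K).
ΔU = 4.01×12.5×(815−460) = 17800 J.

17800 J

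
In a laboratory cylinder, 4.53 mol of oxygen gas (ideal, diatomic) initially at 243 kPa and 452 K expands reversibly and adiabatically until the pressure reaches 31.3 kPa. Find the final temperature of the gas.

252 K

V₁ = nRT₁/P₁ = 4.53×8.314×452/243 = 70.1 L.
Adiabatic: T₂/T₁ = (P₂/P₁)^((γ−1)/γ) ⇒ T₂ = 452×(0.129)^0.286 = 252 K; V₂ = 303 L.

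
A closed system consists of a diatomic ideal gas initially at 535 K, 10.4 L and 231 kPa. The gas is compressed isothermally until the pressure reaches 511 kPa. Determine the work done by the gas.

-1910 J

n = P₁V₁/(RT₁) = 231×10.4/(8.314×535) = 0.540 mol.
Isothermal: T stays 535 K; PV = const ⇒ V₂ = 4.70 L, P₂ = 511 kPa.
W = nRT ln(V₂/V₁) = 0.540×8.314×535×ln(0.452) = -1910 J.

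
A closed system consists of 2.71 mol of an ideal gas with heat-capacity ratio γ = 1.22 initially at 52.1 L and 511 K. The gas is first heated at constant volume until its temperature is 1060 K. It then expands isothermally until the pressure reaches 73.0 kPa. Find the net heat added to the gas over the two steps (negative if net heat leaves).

100000 J

P₁ = nRT₁/V₁ = 2.71×8.314×511/52.1 = 221 kPa.
Step 1 — Isochoric: V stays 52.1 L; P/T = const ⇒ T₂ = 1060 K, P₂ = 458 kPa.
W = 0 (no volume change).
ΔU = nCvΔT = 2.71×37.8×(1060−511) = 56200 J.
Q = ΔU = 56200 J.
State after step 1: P = 458 kPa, V = 52.1 L, T = 1060 K.
Step 2 — Isothermal: T stays 1060 K; PV = const ⇒ V₂ = 327 L, P₂ = 73.0 kPa.
ΔU = 0 (ideal gas, T constant).
W = nRT ln(V₂/V₁) = 2.71×8.314×1060×ln(6.28) = 43900 J.
Q = ΔU + W = 43900 J.
Net over both steps: W = 43900 J, Q = 100000 J, ΔU = 56200 J.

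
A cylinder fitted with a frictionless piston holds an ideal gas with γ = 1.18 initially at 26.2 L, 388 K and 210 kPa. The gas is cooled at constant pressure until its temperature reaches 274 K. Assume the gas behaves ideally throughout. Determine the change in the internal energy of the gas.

n = P₁V₁/(RT₁) = 210×26.2/(8.314×388) = 1.71 mol.
Isobaric: P stays 210 kPa; V/T = const ⇒ T₂ = 274 K, V₂ = 18.5 L.
For an ideal gas ΔU = nCvΔT with Cv = R/(γ−1) = 46.2 J/(mol·K).
ΔU = 1.71×46.2×(274−388) = -8980 J.

-8980 J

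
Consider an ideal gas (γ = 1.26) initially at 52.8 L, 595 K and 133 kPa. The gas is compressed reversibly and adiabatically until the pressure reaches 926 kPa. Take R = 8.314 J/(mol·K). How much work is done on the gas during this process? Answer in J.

13300 J

n = P₁V₁/(RT₁) = 133×52.8/(8.314×595) = 1.42 mol.
Adiabatic: T₂/T₁ = (P₂/P₁)^((γ−1)/γ) ⇒ T₂ = 595×(6.96)^0.206 = 888 K; V₂ = 11.3 L.
ΔU = nCvΔT = 1.42×32.0×(888−595) = 13300 J.
Q = 0 for an adiabatic process, so W = −ΔU = -13300 J.
Work done on the gas = −W_by = 13300 J.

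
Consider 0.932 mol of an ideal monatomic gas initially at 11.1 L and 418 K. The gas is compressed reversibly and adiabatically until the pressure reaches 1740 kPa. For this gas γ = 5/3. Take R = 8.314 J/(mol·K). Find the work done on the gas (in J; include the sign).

5070 J

P₁ = nRT₁/V₁ = 0.932×8.314×418/11.1 = 292 kPa.
Adiabatic: T₂/T₁ = (P₂/P₁)^((γ−1)/γ) ⇒ T₂ = 418×(5.96)^0.400 = 854 K; V₂ = 3.80 L.
ΔU = nCvΔT = 0.932×12.5×(854−418) = 5070 J.
Q = 0 for an adiabatic process, so W = −ΔU = -5070 J.
Work done on the gas = −W_by = 5070 J.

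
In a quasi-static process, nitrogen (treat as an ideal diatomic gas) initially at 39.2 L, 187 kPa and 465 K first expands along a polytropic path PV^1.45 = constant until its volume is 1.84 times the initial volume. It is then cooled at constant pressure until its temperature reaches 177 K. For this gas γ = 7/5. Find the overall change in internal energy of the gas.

-11400 J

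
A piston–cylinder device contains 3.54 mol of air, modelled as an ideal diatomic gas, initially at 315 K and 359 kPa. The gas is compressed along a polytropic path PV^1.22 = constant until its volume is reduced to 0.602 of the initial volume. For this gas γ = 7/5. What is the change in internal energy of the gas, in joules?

V₁ = nRT₁/P₁ = 3.54×8.314×315/359 = 25.8 L.
Polytropic n=1.22: T₂ = T₁(V₁/V₂)^(n−1) = 315×(1.66)^0.22 = 352 K; P₂ = P₁(V₁/V₂)^n = 667 kPa.
For an ideal gas ΔU = nCvΔT with Cv = (5/2)R = 20.8 J/(mol·K).
ΔU = 3.54×20.8×(352−315) = 2740 J.

2740 J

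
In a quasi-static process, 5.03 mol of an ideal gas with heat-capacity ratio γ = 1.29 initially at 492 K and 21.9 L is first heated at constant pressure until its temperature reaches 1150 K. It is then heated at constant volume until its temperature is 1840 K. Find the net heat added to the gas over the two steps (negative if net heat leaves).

222000 J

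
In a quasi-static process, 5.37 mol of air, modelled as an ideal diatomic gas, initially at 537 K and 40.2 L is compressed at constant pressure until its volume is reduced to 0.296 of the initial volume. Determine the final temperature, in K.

159 K

P₁ = nRT₁/V₁ = 5.37×8.314×537/40.2 = 596 kPa.
Isobaric: P stays 596 kPa; V/T = const ⇒ T₂ = 159 K, V₂ = 11.9 L.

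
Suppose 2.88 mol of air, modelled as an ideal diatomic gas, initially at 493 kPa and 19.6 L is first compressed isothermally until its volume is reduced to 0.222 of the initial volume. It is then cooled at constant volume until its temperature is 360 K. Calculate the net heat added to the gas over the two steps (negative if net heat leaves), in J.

-17200 J

T₁ = P₁V₁/(nR) = 493×19.6/(2.88×8.314) = 404 K.
Step 1 — Isothermal: T stays 404 K; PV = const ⇒ V₂ = 4.35 L, P₂ = 2220 kPa.
ΔU = 0 (ideal gas, T constant).
W = nRT ln(V₂/V₁) = 2.88×8.314×404×ln(0.222) = -14500 J.
Q = ΔU + W = -14500 J.
State after step 1: P = 2220 kPa, V = 4.35 L, T = 404 K.
Step 2 — Isochoric: V stays 4.35 L; P/T = const ⇒ T₂ = 360 K, P₂ = 1980 kPa.
W = 0 (no volume change).
ΔU = nCvΔT = 2.88×20.8×(360−404) = -2610 J.
Q = ΔU = -2610 J.
Net over both steps: W = -14500 J, Q = -17200 J, ΔU = -2610 J.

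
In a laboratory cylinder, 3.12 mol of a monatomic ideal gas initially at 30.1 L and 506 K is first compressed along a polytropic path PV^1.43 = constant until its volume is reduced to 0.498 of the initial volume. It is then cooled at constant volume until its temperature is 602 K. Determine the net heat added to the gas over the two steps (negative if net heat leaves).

-6930 J

P₁ = nRT₁/V₁ = 3.12×8.314×506/30.1 = 436 kPa.
Step 1 — Polytropic n=1.43: T₂ = T₁(V₁/V₂)^(n−1) = 506×(2.01)^0.43 = 683 K; P₂ = P₁(V₁/V₂)^n = 1180 kPa.
W = (P₁V₁−P₂V₂)/(n−1) = (436×30.1−1180×15.0)/0.43 = -10700 J.
ΔU = nCvΔT = 3.12×12.5×(683−506) = 6880 J.
Q = ΔU + W = -3790 J.
State after step 1: P = 1180 kPa, V = 15.0 L, T = 683 K.
Step 2 — Isochoric: V stays 15.0 L; P/T = const ⇒ T₂ = 602 K, P₂ = 1040 kPa.
W = 0 (no volume change).
ΔU = nCvΔT = 3.12×12.5×(602−683) = -3150 J.
Q = ΔU = -3150 J.
Net over both steps: W = -10700 J, Q = -6930 J, ΔU = 3740 J.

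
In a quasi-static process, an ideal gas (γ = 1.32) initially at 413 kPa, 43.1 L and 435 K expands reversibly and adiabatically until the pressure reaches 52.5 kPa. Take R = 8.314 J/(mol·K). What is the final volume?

Adiabatic: T₂/T₁ = (P₂/P₁)^((γ−1)/γ) ⇒ T₂ = 435×(0.127)^0.242 = 264 K; V₂ = 206 L.

206 L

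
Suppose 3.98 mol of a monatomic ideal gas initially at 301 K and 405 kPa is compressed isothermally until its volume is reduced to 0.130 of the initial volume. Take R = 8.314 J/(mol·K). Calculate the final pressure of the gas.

3120 kPa

V₁ = nRT₁/P₁ = 3.98×8.314×301/405 = 24.6 L.
Isothermal: T stays 301 K; PV = const ⇒ V₂ = 3.20 L, P₂ = 3120 kPa.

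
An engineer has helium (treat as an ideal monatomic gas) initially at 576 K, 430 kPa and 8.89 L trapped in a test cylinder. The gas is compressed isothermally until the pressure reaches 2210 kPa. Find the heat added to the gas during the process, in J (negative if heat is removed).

-6260 J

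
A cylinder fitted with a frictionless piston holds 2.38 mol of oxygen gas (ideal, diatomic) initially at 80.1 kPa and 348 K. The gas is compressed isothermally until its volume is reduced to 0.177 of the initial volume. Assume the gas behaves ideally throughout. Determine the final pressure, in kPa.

V₁ = nRT₁/P₁ = 2.38×8.314×348/80.1 = 86.0 L.
Isothermal: T stays 348 K; PV = const ⇒ V₂ = 15.2 L, P₂ = 453 kPa.

453 kPa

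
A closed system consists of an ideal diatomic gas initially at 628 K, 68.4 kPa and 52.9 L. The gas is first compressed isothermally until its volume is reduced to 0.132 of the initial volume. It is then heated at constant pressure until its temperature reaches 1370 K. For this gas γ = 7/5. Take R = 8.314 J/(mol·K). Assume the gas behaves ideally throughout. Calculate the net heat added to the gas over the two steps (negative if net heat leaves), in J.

7640 J

n = P₁V₁/(RT₁) = 68.4×52.9/(8.314×628) = 0.693 mol.
Step 1 — Isothermal: T stays 628 K; PV = const ⇒ V₂ = 6.98 L, P₂ = 518 kPa.
ΔU = 0 (ideal gas, T constant).
W = nRT ln(V₂/V₁) = 0.693×8.314×628×ln(0.132) = -7330 J.
Q = ΔU + W = -7330 J.
State after step 1: P = 518 kPa, V = 6.98 L, T = 628 K.
Step 2 — Isobaric: P stays 518 kPa; V/T = const ⇒ T₂ = 1370 K, V₂ = 15.2 L.
W = PΔV = 518×(15.2−6.98) kPa·L = 4280 J.
ΔU = nCvΔT = 0.693×20.8×(1370−628) = 10700 J.
Q = ΔU + W = nCpΔT = 15000 J.
Net over both steps: W = -3050 J, Q = 7640 J, ΔU = 10700 J.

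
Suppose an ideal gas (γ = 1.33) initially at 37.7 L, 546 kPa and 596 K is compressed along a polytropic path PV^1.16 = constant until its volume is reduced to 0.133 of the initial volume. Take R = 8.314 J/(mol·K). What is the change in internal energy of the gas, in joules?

23800 J

n = P₁V₁/(RT₁) = 546×37.7/(8.314×596) = 4.15 mol.
Polytropic n=1.16: T₂ = T₁(V₁/V₂)^(n−1) = 596×(7.52)^0.16 = 823 K; P₂ = P₁(V₁/V₂)^n = 5670 kPa.
For an ideal gas ΔU = nCvΔT with Cv = R/(γ−1) = 25.2 J/(mol·K).
ΔU = 4.15×25.2×(823−596) = 23800 J.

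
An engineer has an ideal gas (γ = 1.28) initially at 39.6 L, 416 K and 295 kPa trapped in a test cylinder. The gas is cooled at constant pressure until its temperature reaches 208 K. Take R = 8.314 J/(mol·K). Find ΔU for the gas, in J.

-20900 J

n = P₁V₁/(RT₁) = 295×39.6/(8.314×416) = 3.38 mol.
Isobaric: P stays 295 kPa; V/T = const ⇒ T₂ = 208 K, V₂ = 19.8 L.
For an ideal gas ΔU = nCvΔT with Cv = R/(γ−1) = 29.7 J/(mol·K).
ΔU = 3.38×29.7×(208−416) = -20900 J.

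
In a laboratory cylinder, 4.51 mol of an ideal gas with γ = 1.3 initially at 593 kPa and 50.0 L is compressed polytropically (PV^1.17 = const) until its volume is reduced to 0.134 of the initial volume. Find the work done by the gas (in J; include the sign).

-71000 J

T₁ = P₁V₁/(nR) = 593×50.0/(4.51×8.314) = 791 K.
Polytropic n=1.17: T₂ = T₁(V₁/V₂)^(n−1) = 791×(7.46)^0.17 = 1110 K; P₂ = P₁(V₁/V₂)^n = 6230 kPa.
W = (P₁V₁−P₂V₂)/(n−1) = (593×50.0−6230×6.70)/0.17 = -71000 J.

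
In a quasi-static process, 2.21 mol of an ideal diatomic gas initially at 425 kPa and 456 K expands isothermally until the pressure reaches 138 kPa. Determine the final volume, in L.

60.7 L

V₁ = nRT₁/P₁ = 2.21×8.314×456/425 = 19.7 L.
Isothermal: T stays 456 K; PV = const ⇒ V₂ = 60.7 L, P₂ = 138 kPa.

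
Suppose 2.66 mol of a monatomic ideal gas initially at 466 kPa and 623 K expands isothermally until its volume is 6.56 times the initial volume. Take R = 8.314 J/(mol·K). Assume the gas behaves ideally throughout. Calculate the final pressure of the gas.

V₁ = nRT₁/P₁ = 2.66×8.314×623/466 = 29.6 L.
Isothermal: T stays 623 K; PV = const ⇒ V₂ = 194 L, P₂ = 71.0 kPa.

71.0 kPa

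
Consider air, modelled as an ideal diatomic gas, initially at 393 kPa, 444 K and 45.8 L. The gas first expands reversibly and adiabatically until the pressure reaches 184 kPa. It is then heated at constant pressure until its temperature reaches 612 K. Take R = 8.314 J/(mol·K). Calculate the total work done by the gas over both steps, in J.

n = P₁V₁/(RT₁) = 393×45.8/(8.314×444) = 4.88 mol.
Step 1 — Adiabatic: T₂/T₁ = (P₂/P₁)^((γ−1)/γ) ⇒ T₂ = 444×(0.468)^0.286 = 357 K; V₂ = 78.8 L.
ΔU = nCvΔT = 4.88×20.8×(357−444) = -8770 J.
Q = 0 for an adiabatic process, so W = −ΔU = 8770 J.
State after step 1: P = 184 kPa, V = 78.8 L, T = 357 K.
Step 2 — Isobaric: P stays 184 kPa; V/T = const ⇒ T₂ = 612 K, V₂ = 135 L.
W = PΔV = 184×(135−78.8) kPa·L = 10300 J.
ΔU = nCvΔT = 4.88×20.8×(612−357) = 25800 J.
Q = ΔU + W = nCpΔT = 36100 J.
Net over both steps: W = 19100 J, Q = 36100 J, ΔU = 17000 J.

19100 J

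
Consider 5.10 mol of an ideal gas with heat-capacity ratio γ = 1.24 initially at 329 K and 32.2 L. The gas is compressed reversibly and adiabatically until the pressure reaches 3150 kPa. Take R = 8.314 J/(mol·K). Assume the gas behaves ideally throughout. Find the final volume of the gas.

P₁ = nRT₁/V₁ = 5.10×8.314×329/32.2 = 433 kPa.
Adiabatic: T₂/T₁ = (P₂/P₁)^((γ−1)/γ) ⇒ T₂ = 329×(7.27)^0.194 = 483 K; V₂ = 6.50 L.

6.50 L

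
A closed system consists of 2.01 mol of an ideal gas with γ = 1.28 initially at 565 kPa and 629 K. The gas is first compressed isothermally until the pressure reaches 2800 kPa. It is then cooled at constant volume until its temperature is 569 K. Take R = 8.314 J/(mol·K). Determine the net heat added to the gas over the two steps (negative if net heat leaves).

-20400 J

V₁ = nRT₁/P₁ = 2.01×8.314×629/565 = 18.6 L.
Step 1 — Isothermal: T stays 629 K; PV = const ⇒ V₂ = 3.75 L, P₂ = 2800 kPa.
ΔU = 0 (ideal gas, T constant).
W = nRT ln(V₂/V₁) = 2.01×8.314×629×ln(0.202) = -16800 J.
Q = ΔU + W = -16800 J.
State after step 1: P = 2800 kPa, V = 3.75 L, T = 629 K.
Step 2 — Isochoric: V stays 3.75 L; P/T = const ⇒ T₂ = 569 K, P₂ = 2530 kPa.
W = 0 (no volume change).
ΔU = nCvΔT = 2.01×29.7×(569−629) = -3580 J.
Q = ΔU = -3580 J.
Net over both steps: W = -16800 J, Q = -20400 J, ΔU = -3580 J.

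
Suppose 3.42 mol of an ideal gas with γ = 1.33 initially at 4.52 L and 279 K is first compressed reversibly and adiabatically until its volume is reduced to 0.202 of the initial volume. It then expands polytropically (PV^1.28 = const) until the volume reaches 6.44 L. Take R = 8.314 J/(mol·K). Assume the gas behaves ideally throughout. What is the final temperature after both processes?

274 K

P₁ = nRT₁/V₁ = 3.42×8.314×279/4.52 = 1760 kPa.
Step 1 — Adiabatic: TV^(γ−1) = const ⇒ T₂ = 279×(4.95)^0.330 = 473 K; PV^γ = const ⇒ P₂ = 14700 kPa.
ΔU = nCvΔT = 3.42×25.2×(473−279) = 16700 J.
Q = 0 for an adiabatic process, so W = −ΔU = -16700 J.
State after step 1: P = 14700 kPa, V = 0.913 L, T = 473 K.
Step 2 — Polytropic n=1.28: T₂ = T₁(V₁/V₂)^(n−1) = 473×(0.142)^0.28 = 274 K; P₂ = P₁(V₁/V₂)^n = 1210 kPa.
W = (P₁V₁−P₂V₂)/(n−1) = (14700×0.913−1210×6.44)/0.28 = 20200 J.
ΔU = nCvΔT = 3.42×25.2×(274−473) = -17200 J.
Q = ΔU + W = 3070 J.
Net over both steps: W = 3520 J, Q = 3070 J, ΔU = -456 J.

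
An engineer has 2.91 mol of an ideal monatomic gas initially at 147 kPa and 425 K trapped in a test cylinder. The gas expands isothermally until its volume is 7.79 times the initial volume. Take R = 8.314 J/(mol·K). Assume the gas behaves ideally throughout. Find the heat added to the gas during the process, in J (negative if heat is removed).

21100 J

V₁ = nRT₁/P₁ = 2.91×8.314×425/147 = 69.9 L.
Isothermal: T stays 425 K; PV = const ⇒ V₂ = 545 L, P₂ = 18.9 kPa.
ΔU = 0 (ideal gas, T constant).
W = nRT ln(V₂/V₁) = 2.91×8.314×425×ln(7.79) = 21100 J.
Q = ΔU + W = 21100 J.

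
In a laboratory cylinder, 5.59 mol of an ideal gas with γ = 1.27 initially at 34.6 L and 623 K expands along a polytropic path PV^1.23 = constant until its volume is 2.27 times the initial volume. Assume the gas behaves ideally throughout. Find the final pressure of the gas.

P₁ = nRT₁/V₁ = 5.59×8.314×623/34.6 = 837 kPa.
Polytropic n=1.23: T₂ = T₁(V₁/V₂)^(n−1) = 623×(0.441)^0.23 = 516 K; P₂ = P₁(V₁/V₂)^n = 305 kPa.

305 kPa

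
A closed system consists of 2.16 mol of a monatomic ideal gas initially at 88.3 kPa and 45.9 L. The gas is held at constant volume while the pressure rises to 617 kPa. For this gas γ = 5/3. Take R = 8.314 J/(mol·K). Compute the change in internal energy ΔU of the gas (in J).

T₁ = P₁V₁/(nR) = 88.3×45.9/(2.16×8.314) = 226 K.
Isochoric: V stays 45.9 L; P/T = const ⇒ T₂ = 1580 K, P₂ = 617 kPa.
For an ideal gas ΔU = nCvΔT with Cv = (3/2)R = 12.5 J/(mol·K).
ΔU = 2.16×12.5×(1580−226) = 36400 J.

36400 J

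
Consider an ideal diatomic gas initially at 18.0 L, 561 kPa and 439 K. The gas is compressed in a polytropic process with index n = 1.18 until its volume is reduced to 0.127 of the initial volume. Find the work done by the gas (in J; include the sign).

-25200 J

n = P₁V₁/(RT₁) = 561×18.0/(8.314×439) = 2.77 mol.
Polytropic n=1.18: T₂ = T₁(V₁/V₂)^(n−1) = 439×(7.87)^0.18 = 636 K; P₂ = P₁(V₁/V₂)^n = 6400 kPa.
W = (P₁V₁−P₂V₂)/(n−1) = (561×18.0−6400×2.29)/0.18 = -25200 J.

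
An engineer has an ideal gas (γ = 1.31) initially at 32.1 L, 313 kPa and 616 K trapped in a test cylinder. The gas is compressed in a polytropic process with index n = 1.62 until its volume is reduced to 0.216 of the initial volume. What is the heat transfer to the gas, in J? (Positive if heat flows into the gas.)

n = P₁V₁/(RT₁) = 313×32.1/(8.314×616) = 1.96 mol.
Polytropic n=1.62: T₂ = T₁(V₁/V₂)^(n−1) = 616×(4.63)^0.62 = 1590 K; P₂ = P₁(V₁/V₂)^n = 3750 kPa.
W = (P₁V₁−P₂V₂)/(n−1) = (313×32.1−3750×6.93)/0.62 = -25700 J.
ΔU = nCvΔT = 1.96×26.8×(1590−616) = 51400 J.
Q = ΔU + W = 25700 J.

25700 J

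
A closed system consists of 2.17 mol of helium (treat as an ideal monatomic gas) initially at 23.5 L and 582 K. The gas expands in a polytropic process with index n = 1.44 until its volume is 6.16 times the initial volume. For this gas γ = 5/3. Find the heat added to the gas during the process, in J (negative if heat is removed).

4470 J

P₁ = nRT₁/V₁ = 2.17×8.314×582/23.5 = 447 kPa.
Polytropic n=1.44: T₂ = T₁(V₁/V₂)^(n−1) = 582×(0.162)^0.44 = 262 K; P₂ = P₁(V₁/V₂)^n = 32.6 kPa.
W = (P₁V₁−P₂V₂)/(n−1) = (447×23.5−32.6×145)/0.44 = 13100 J.
ΔU = nCvΔT = 2.17×12.5×(262−582) = -8670 J.
Q = ΔU + W = 4470 J.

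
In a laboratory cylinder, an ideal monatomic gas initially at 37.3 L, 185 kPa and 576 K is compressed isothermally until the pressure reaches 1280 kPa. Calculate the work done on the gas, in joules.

n = P₁V₁/(RT₁) = 185×37.3/(8.314×576) = 1.44 mol.
Isothermal: T stays 576 K; PV = const ⇒ V₂ = 5.39 L, P₂ = 1280 kPa.
W = nRT ln(V₂/V₁) = 1.44×8.314×576×ln(0.145) = -13300 J.
Work done on the gas = −W_by = 13300 J.

13300 J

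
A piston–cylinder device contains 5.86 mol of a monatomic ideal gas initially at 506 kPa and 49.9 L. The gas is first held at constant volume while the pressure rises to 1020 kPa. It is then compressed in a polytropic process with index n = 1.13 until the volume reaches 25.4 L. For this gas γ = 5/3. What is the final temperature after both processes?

1140 K

T₁ = P₁V₁/(nR) = 506×49.9/(5.86×8.314) = 518 K.
Step 1 — Isochoric: V stays 49.9 L; P/T = const ⇒ T₂ = 1040 K, P₂ = 1020 kPa.
W = 0 (no volume change).
ΔU = nCvΔT = 5.86×12.5×(1040−518) = 38500 J.
Q = ΔU = 38500 J.
State after step 1: P = 1020 kPa, V = 49.9 L, T = 1040 K.
Step 2 — Polytropic n=1.13: T₂ = T₁(V₁/V₂)^(n−1) = 1040×(1.96)^0.13 = 1140 K; P₂ = P₁(V₁/V₂)^n = 2190 kPa.
W = (P₁V₁−P₂V₂)/(n−1) = (1020×49.9−2190×25.4)/0.13 = -35900 J.
ΔU = nCvΔT = 5.86×12.5×(1140−1040) = 7010 J.
Q = ΔU + W = -28900 J.
Net over both steps: W = -35900 J, Q = 9550 J, ΔU = 45500 J.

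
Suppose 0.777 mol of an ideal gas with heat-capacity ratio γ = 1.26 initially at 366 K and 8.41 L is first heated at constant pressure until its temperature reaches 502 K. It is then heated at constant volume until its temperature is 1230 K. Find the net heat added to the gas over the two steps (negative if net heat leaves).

P₁ = nRT₁/V₁ = 0.777×8.314×366/8.41 = 281 kPa.
Step 1 — Isobaric: P stays 281 kPa; V/T = const ⇒ T₂ = 502 K, V₂ = 11.5 L.
W = PΔV = 281×(11.5−8.41) kPa·L = 879 J.
ΔU = nCvΔT = 0.777×32.0×(502−366) = 3380 J.
Q = ΔU + W = nCpΔT = 4260 J.
State after step 1: P = 281 kPa, V = 11.5 L, T = 502 K.
Step 2 — Isochoric: V stays 11.5 L; P/T = const ⇒ T₂ = 1230 K, P₂ = 689 kPa.
W = 0 (no volume change).
ΔU = nCvΔT = 0.777×32.0×(1230−502) = 18100 J.
Q = ΔU = 18100 J.
Net over both steps: W = 879 J, Q = 22300 J, ΔU = 21500 J.

22300 J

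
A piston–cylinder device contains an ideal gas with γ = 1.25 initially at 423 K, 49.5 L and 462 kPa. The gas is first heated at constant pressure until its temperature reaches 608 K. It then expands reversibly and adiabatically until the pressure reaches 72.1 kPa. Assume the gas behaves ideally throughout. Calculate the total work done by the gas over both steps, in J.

50800 J

n = P₁V₁/(RT₁) = 462×49.5/(8.314×423) = 6.50 mol.
Step 1 — Isobaric: P stays 462 kPa; V/T = const ⇒ T₂ = 608 K, V₂ = 71.1 L.
W = PΔV = 462×(71.1−49.5) kPa·L = 10000 J.
ΔU = nCvΔT = 6.50×33.3×(608−423) = 40000 J.
Q = ΔU + W = nCpΔT = 50000 J.
State after step 1: P = 462 kPa, V = 71.1 L, T = 608 K.
Step 2 — Adiabatic: T₂/T₁ = (P₂/P₁)^((γ−1)/γ) ⇒ T₂ = 608×(0.156)^0.200 = 419 K; V₂ = 314 L.
ΔU = nCvΔT = 6.50×33.3×(419−608) = -40800 J.
Q = 0 for an adiabatic process, so W = −ΔU = 40800 J.
Net over both steps: W = 50800 J, Q = 50000 J, ΔU = -792 J.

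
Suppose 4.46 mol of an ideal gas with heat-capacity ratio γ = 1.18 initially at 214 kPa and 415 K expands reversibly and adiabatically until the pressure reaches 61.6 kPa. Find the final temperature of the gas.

343 K

V₁ = nRT₁/P₁ = 4.46×8.314×415/214 = 71.9 L.
Adiabatic: T₂/T₁ = (P₂/P₁)^((γ−1)/γ) ⇒ T₂ = 415×(0.288)^0.153 = 343 K; V₂ = 207 L.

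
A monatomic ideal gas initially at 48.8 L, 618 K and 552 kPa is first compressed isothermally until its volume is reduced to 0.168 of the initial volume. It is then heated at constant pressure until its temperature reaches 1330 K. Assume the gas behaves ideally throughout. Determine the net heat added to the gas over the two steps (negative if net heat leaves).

n = P₁V₁/(RT₁) = 552×48.8/(8.314×618) = 5.24 mol.
Step 1 — Isothermal: T stays 618 K; PV = const ⇒ V₂ = 8.20 L, P₂ = 3290 kPa.
ΔU = 0 (ideal gas, T constant).
W = nRT ln(V₂/V₁) = 5.24×8.314×618×ln(0.168) = -48100 J.
Q = ΔU + W = -48100 J.
State after step 1: P = 3290 kPa, V = 8.20 L, T = 618 K.
Step 2 — Isobaric: P stays 3290 kPa; V/T = const ⇒ T₂ = 1330 K, V₂ = 17.6 L.
W = PΔV = 3290×(17.6−8.20) kPa·L = 31000 J.
ΔU = nCvΔT = 5.24×12.5×(1330−618) = 46600 J.
Q = ΔU + W = nCpΔT = 77600 J.
Net over both steps: W = -17000 J, Q = 29500 J, ΔU = 46600 J.

29500 J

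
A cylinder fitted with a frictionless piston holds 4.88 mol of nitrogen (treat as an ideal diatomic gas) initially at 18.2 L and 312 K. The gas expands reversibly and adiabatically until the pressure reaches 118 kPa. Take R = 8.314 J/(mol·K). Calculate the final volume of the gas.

P₁ = nRT₁/V₁ = 4.88×8.314×312/18.2 = 696 kPa.
Adiabatic: T₂/T₁ = (P₂/P₁)^((γ−1)/γ) ⇒ T₂ = 312×(0.170)^0.286 = 188 K; V₂ = 64.6 L.

64.6 L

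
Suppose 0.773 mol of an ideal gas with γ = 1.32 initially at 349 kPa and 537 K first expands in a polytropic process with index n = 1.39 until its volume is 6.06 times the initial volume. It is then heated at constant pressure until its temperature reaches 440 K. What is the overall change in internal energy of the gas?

V₁ = nRT₁/P₁ = 0.773×8.314×537/349 = 9.89 L.
Step 1 — Polytropic n=1.39: T₂ = T₁(V₁/V₂)^(n−1) = 537×(0.165)^0.39 = 266 K; P₂ = P₁(V₁/V₂)^n = 28.5 kPa.
W = (P₁V₁−P₂V₂)/(n−1) = (349×9.89−28.5×59.9)/0.39 = 4470 J.
ΔU = nCvΔT = 0.773×26.0×(266−537) = -5440 J.
Q = ΔU + W = -977 J.
State after step 1: P = 28.5 kPa, V = 59.9 L, T = 266 K.
Step 2 — Isobaric: P stays 28.5 kPa; V/T = const ⇒ T₂ = 440 K, V₂ = 99.1 L.
W = PΔV = 28.5×(99.1−59.9) kPa·L = 1120 J.
ΔU = nCvΔT = 0.773×26.0×(440−266) = 3500 J.
Q = ΔU + W = nCpΔT = 4610 J.
Net over both steps: W = 5590 J, Q = 3640 J, ΔU = -1950 J.

-1950 J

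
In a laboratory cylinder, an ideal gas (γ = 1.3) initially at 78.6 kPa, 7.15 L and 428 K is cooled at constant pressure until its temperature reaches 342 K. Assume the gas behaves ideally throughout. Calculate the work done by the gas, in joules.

-113 J

n = P₁V₁/(RT₁) = 78.6×7.15/(8.314×428) = 0.158 mol.
Isobaric: P stays 78.6 kPa; V/T = const ⇒ T₂ = 342 K, V₂ = 5.71 L.
W = PΔV = 78.6×(5.71−7.15) kPa·L = -113 J.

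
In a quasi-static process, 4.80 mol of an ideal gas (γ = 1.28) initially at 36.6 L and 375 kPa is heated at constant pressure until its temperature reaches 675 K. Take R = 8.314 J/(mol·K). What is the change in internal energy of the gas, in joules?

T₁ = P₁V₁/(nR) = 375×36.6/(4.80×8.314) = 344 K.
Isobaric: P stays 375 kPa; V/T = const ⇒ T₂ = 675 K, V₂ = 71.8 L.
For an ideal gas ΔU = nCvΔT with Cv = R/(γ−1) = 29.7 J/(mol·K).
ΔU = 4.80×29.7×(675−344) = 47200 J.

47200 J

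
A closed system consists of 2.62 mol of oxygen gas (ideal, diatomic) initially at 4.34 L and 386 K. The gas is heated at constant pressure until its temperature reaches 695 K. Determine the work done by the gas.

P₁ = nRT₁/V₁ = 2.62×8.314×386/4.34 = 1940 kPa.
Isobaric: P stays 1940 kPa; V/T = const ⇒ T₂ = 695 K, V₂ = 7.81 L.
W = PΔV = 1940×(7.81−4.34) kPa·L = 6730 J.

6730 J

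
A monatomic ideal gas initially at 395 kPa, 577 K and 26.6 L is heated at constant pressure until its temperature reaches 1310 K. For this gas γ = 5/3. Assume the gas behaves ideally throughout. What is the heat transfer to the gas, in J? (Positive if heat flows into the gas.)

33400 J

n = P₁V₁/(RT₁) = 395×26.6/(8.314×577) = 2.19 mol.
Isobaric: P stays 395 kPa; V/T = const ⇒ T₂ = 1310 K, V₂ = 60.4 L.
W = PΔV = 395×(60.4−26.6) kPa·L = 13300 J.
ΔU = nCvΔT = 2.19×12.5×(1310−577) = 20000 J.
Q = ΔU + W = nCpΔT = 33400 J.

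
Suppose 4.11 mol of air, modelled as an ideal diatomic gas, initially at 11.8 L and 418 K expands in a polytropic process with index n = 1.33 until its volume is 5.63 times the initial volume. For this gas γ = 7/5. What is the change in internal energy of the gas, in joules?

P₁ = nRT₁/V₁ = 4.11×8.314×418/11.8 = 1210 kPa.
Polytropic n=1.33: T₂ = T₁(V₁/V₂)^(n−1) = 418×(0.178)^0.33 = 236 K; P₂ = P₁(V₁/V₂)^n = 122 kPa.
For an ideal gas ΔU = nCvΔT with Cv = (5/2)R = 20.8 J/(mol·K).
ΔU = 4.11×20.8×(236−418) = -15500 J.

-15500 J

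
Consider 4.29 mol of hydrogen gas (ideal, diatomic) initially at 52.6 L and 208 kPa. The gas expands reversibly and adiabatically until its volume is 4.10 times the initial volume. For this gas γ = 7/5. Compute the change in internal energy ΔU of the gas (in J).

-11800 J

T₁ = P₁V₁/(nR) = 208×52.6/(4.29×8.314) = 307 K.
Adiabatic: TV^(γ−1) = const ⇒ T₂ = 307×(0.244)^0.400 = 174 K; PV^γ = const ⇒ P₂ = 28.9 kPa.
For an ideal gas ΔU = nCvΔT with Cv = (5/2)R = 20.8 J/(mol·K).
ΔU = 4.29×20.8×(174−307) = -11800 J.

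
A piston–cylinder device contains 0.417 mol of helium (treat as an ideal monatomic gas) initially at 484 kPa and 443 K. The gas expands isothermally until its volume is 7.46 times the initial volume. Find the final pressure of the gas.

V₁ = nRT₁/P₁ = 0.417×8.314×443/484 = 3.17 L.
Isothermal: T stays 443 K; PV = const ⇒ V₂ = 23.7 L, P₂ = 64.9 kPa.

64.9 kPa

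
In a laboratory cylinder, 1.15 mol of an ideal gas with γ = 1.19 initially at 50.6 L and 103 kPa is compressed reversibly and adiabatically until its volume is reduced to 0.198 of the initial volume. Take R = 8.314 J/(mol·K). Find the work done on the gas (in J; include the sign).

T₁ = P₁V₁/(nR) = 103×50.6/(1.15×8.314) = 545 K.
Adiabatic: TV^(γ−1) = const ⇒ T₂ = 545×(5.05)^0.190 = 742 K; PV^γ = const ⇒ P₂ = 708 kPa.
ΔU = nCvΔT = 1.15×43.8×(742−545) = 9880 J.
Q = 0 for an adiabatic process, so W = −ΔU = -9880 J.
Work done on the gas = −W_by = 9880 J.

9880 J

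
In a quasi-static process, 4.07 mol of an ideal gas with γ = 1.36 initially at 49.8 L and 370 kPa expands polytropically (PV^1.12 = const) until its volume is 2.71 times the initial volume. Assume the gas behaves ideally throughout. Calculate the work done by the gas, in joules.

T₁ = P₁V₁/(nR) = 370×49.8/(4.07×8.314) = 545 K.
Polytropic n=1.12: T₂ = T₁(V₁/V₂)^(n−1) = 545×(0.369)^0.12 = 483 K; P₂ = P₁(V₁/V₂)^n = 121 kPa.
W = (P₁V₁−P₂V₂)/(n−1) = (370×49.8−121×135)/0.12 = 17300 J.

17300 J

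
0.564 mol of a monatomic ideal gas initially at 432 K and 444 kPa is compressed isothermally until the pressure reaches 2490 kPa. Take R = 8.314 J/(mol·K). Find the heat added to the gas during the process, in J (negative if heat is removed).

-3490 J

V₁ = nRT₁/P₁ = 0.564×8.314×432/444 = 4.56 L.
Isothermal: T stays 432 K; PV = const ⇒ V₂ = 0.814 L, P₂ = 2490 kPa.
ΔU = 0 (ideal gas, T constant).
W = nRT ln(V₂/V₁) = 0.564×8.314×432×ln(0.178) = -3490 J.
Q = ΔU + W = -3490 J.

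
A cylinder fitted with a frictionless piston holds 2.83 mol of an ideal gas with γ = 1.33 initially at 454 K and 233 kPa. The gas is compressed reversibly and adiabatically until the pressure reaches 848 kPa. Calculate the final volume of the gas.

17.4 L

V₁ = nRT₁/P₁ = 2.83×8.314×454/233 = 45.8 L.
Adiabatic: T₂/T₁ = (P₂/P₁)^((γ−1)/γ) ⇒ T₂ = 454×(3.64)^0.248 = 626 K; V₂ = 17.4 L.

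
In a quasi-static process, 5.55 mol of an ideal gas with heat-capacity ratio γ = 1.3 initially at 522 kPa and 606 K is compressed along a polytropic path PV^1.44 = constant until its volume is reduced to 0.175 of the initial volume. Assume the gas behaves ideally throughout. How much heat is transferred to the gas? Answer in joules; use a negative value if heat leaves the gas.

34200 J

V₁ = nRT₁/P₁ = 5.55×8.314×606/522 = 53.6 L.
Polytropic n=1.44: T₂ = T₁(V₁/V₂)^(n−1) = 606×(5.71)^0.44 = 1300 K; P₂ = P₁(V₁/V₂)^n = 6420 kPa.
W = (P₁V₁−P₂V₂)/(n−1) = (522×53.6−6420×9.37)/0.44 = -73300 J.
ΔU = nCvΔT = 5.55×27.7×(1300−606) = 107000 J.
Q = ΔU + W = 34200 J.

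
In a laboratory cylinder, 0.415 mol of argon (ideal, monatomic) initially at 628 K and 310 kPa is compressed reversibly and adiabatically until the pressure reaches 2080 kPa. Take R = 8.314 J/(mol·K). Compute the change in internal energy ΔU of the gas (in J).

3710 J

V₁ = nRT₁/P₁ = 0.415×8.314×628/310 = 6.99 L.
Adiabatic: T₂/T₁ = (P₂/P₁)^((γ−1)/γ) ⇒ T₂ = 628×(6.71)^0.400 = 1340 K; V₂ = 2.23 L.
For an ideal gas ΔU = nCvΔT with Cv = (3/2)R = 12.5 J/(mol·K).
ΔU = 0.415×12.5×(1340−628) = 3710 J.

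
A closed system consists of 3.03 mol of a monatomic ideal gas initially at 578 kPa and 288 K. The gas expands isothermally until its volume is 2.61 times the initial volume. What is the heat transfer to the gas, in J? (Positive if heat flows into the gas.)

V₁ = nRT₁/P₁ = 3.03×8.314×288/578 = 12.6 L.
Isothermal: T stays 288 K; PV = const ⇒ V₂ = 32.8 L, P₂ = 221 kPa.
ΔU = 0 (ideal gas, T constant).
W = nRT ln(V₂/V₁) = 3.03×8.314×288×ln(2.61) = 6960 J.
Q = ΔU + W = 6960 J.

6960 J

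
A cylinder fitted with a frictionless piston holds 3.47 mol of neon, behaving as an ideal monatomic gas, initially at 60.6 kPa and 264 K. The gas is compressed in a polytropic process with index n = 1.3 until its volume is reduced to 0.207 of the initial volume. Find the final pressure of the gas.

V₁ = nRT₁/P₁ = 3.47×8.314×264/60.6 = 126 L.
Polytropic n=1.3: T₂ = T₁(V₁/V₂)^(n−1) = 264×(4.83)^0.30 = 423 K; P₂ = P₁(V₁/V₂)^n = 470 kPa.

470 kPa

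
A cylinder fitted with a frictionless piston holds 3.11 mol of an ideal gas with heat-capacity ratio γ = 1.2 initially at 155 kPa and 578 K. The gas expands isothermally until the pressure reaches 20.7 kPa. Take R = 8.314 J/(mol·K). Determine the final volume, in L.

V₁ = nRT₁/P₁ = 3.11×8.314×578/155 = 96.4 L.
Isothermal: T stays 578 K; PV = const ⇒ V₂ = 722 L, P₂ = 20.7 kPa.

722 L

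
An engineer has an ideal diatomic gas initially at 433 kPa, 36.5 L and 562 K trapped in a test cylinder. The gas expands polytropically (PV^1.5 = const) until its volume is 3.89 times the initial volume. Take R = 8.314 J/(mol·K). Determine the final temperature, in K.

Polytropic n=1.5: T₂ = T₁(V₁/V₂)^(n−1) = 562×(0.257)^0.50 = 285 K; P₂ = P₁(V₁/V₂)^n = 56.4 kPa.

285 K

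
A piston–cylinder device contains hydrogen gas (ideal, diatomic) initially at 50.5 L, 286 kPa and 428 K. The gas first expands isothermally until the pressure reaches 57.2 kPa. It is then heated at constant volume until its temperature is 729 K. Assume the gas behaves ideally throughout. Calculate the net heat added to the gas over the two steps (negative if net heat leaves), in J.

48600 J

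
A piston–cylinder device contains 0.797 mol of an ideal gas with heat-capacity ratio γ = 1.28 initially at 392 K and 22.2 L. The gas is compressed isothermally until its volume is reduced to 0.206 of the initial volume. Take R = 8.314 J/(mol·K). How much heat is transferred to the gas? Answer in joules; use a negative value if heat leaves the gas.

P₁ = nRT₁/V₁ = 0.797×8.314×392/22.2 = 117 kPa.
Isothermal: T stays 392 K; PV = const ⇒ V₂ = 4.57 L, P₂ = 568 kPa.
ΔU = 0 (ideal gas, T constant).
W = nRT ln(V₂/V₁) = 0.797×8.314×392×ln(0.206) = -4100 J.
Q = ΔU + W = -4100 J.

-4100 J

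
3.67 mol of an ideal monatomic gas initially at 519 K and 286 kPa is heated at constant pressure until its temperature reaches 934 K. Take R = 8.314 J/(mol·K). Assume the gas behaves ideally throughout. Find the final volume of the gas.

99.6 L

V₁ = nRT₁/P₁ = 3.67×8.314×519/286 = 55.4 L.
Isobaric: P stays 286 kPa; V/T = const ⇒ T₂ = 934 K, V₂ = 99.6 L.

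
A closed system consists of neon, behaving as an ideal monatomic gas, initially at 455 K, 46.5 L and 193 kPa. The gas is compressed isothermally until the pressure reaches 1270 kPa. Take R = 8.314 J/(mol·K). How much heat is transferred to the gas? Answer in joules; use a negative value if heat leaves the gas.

n = P₁V₁/(RT₁) = 193×46.5/(8.314×455) = 2.37 mol.
Isothermal: T stays 455 K; PV = const ⇒ V₂ = 7.07 L, P₂ = 1270 kPa.
ΔU = 0 (ideal gas, T constant).
W = nRT ln(V₂/V₁) = 2.37×8.314×455×ln(0.152) = -16900 J.
Q = ΔU + W = -16900 J.

-16900 J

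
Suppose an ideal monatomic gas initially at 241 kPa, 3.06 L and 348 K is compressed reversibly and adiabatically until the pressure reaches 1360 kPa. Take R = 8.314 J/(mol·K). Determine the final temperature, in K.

695 K

Adiabatic: T₂/T₁ = (P₂/P₁)^((γ−1)/γ) ⇒ T₂ = 348×(5.64)^0.400 = 695 K; V₂ = 1.08 L.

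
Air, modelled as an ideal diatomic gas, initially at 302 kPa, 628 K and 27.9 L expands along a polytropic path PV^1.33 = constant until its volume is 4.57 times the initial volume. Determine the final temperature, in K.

380 K

Polytropic n=1.33: T₂ = T₁(V₁/V₂)^(n−1) = 628×(0.219)^0.33 = 380 K; P₂ = P₁(V₁/V₂)^n = 40.0 kPa.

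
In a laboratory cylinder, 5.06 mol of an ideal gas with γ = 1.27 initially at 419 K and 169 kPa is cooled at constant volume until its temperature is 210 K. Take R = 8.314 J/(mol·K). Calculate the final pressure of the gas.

84.7 kPa

V₁ = nRT₁/P₁ = 5.06×8.314×419/169 = 104 L.
Isochoric: V stays 104 L; P/T = const ⇒ T₂ = 210 K, P₂ = 84.7 kPa.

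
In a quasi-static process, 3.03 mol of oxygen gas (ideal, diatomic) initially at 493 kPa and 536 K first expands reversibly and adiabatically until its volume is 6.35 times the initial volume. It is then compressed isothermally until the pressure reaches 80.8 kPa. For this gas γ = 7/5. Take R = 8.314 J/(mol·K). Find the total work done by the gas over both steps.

V₁ = nRT₁/P₁ = 3.03×8.314×536/493 = 27.4 L.
Step 1 — Adiabatic: TV^(γ−1) = const ⇒ T₂ = 536×(0.157)^0.400 = 256 K; PV^γ = const ⇒ P₂ = 37.1 kPa.
ΔU = nCvΔT = 3.03×20.8×(256−536) = -17600 J.
Q = 0 for an adiabatic process, so W = −ΔU = 17600 J.
State after step 1: P = 37.1 kPa, V = 174 L, T = 256 K.
Step 2 — Isothermal: T stays 256 K; PV = const ⇒ V₂ = 79.8 L, P₂ = 80.8 kPa.
ΔU = 0 (ideal gas, T constant).
W = nRT ln(V₂/V₁) = 3.03×8.314×256×ln(0.459) = -5020 J.
Q = ΔU + W = -5020 J.
Net over both steps: W = 12600 J, Q = -5020 J, ΔU = -17600 J.

12600 J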